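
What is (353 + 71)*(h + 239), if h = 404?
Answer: 272632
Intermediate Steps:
(353 + 71)*(h + 239) = (353 + 71)*(404 + 239) = 424*643 = 272632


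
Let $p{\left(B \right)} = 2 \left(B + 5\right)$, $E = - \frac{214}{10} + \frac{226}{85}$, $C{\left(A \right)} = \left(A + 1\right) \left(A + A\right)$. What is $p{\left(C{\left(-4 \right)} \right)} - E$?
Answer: $\frac{6523}{85} \approx 76.741$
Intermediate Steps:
$C{\left(A \right)} = 2 A \left(1 + A\right)$ ($C{\left(A \right)} = \left(1 + A\right) 2 A = 2 A \left(1 + A\right)$)
$E = - \frac{1593}{85}$ ($E = \left(-214\right) \frac{1}{10} + 226 \cdot \frac{1}{85} = - \frac{107}{5} + \frac{226}{85} = - \frac{1593}{85} \approx -18.741$)
$p{\left(B \right)} = 10 + 2 B$ ($p{\left(B \right)} = 2 \left(5 + B\right) = 10 + 2 B$)
$p{\left(C{\left(-4 \right)} \right)} - E = \left(10 + 2 \cdot 2 \left(-4\right) \left(1 - 4\right)\right) - - \frac{1593}{85} = \left(10 + 2 \cdot 2 \left(-4\right) \left(-3\right)\right) + \frac{1593}{85} = \left(10 + 2 \cdot 24\right) + \frac{1593}{85} = \left(10 + 48\right) + \frac{1593}{85} = 58 + \frac{1593}{85} = \frac{6523}{85}$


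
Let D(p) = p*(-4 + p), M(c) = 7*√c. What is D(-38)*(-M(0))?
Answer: 0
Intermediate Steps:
D(-38)*(-M(0)) = (-38*(-4 - 38))*(-7*√0) = (-38*(-42))*(-7*0) = 1596*(-1*0) = 1596*0 = 0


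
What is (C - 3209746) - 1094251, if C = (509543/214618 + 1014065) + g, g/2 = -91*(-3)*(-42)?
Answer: -710999736409/214618 ≈ -3.3129e+6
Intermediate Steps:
g = -22932 (g = 2*(-91*(-3)*(-42)) = 2*(273*(-42)) = 2*(-11466) = -22932)
C = 212715491737/214618 (C = (509543/214618 + 1014065) - 22932 = 217637111713/214618 - 22932 = 212715491737/214618 ≈ 9.9114e+5)
(C - 3209746) - 1094251 = (212715491737/214618 - 3209746) - 1094251 = -476153775291/214618 - 1094251 = -710999736409/214618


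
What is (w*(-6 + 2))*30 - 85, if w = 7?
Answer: -925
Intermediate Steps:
(w*(-6 + 2))*30 - 85 = (7*(-6 + 2))*30 - 85 = (7*(-4))*30 - 85 = -28*30 - 85 = -840 - 85 = -925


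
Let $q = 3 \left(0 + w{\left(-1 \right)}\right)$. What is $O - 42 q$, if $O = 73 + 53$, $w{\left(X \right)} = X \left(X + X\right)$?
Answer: $-126$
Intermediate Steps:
$w{\left(X \right)} = 2 X^{2}$ ($w{\left(X \right)} = X 2 X = 2 X^{2}$)
$O = 126$
$q = 6$ ($q = 3 \left(0 + 2 \left(-1\right)^{2}\right) = 3 \left(0 + 2 \cdot 1\right) = 3 \left(0 + 2\right) = 3 \cdot 2 = 6$)
$O - 42 q = 126 - 252 = -126$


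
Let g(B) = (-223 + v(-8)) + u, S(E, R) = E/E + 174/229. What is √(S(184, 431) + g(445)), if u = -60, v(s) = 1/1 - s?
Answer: 3*I*√1586283/229 ≈ 16.5*I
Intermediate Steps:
v(s) = 1 - s
S(E, R) = 403/229 (S(E, R) = 1 + 174*(1/229) = 1 + 174/229 = 403/229)
g(B) = -274 (g(B) = (-223 + (1 - 1*(-8))) - 60 = (-223 + (1 + 8)) - 60 = (-223 + 9) - 60 = -214 - 60 = -274)
√(S(184, 431) + g(445)) = √(403/229 - 274) = √(-62343/229) = 3*I*√1586283/229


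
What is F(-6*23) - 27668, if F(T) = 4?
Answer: -27664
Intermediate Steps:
F(-6*23) - 27668 = 4 - 27668 = -27664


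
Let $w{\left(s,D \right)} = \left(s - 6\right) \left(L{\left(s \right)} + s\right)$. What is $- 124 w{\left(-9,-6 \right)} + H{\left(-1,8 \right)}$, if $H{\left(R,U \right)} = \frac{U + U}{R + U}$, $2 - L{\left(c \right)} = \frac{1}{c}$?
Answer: $- \frac{269032}{21} \approx -12811.0$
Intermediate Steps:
$L{\left(c \right)} = 2 - \frac{1}{c}$
$w{\left(s,D \right)} = \left(-6 + s\right) \left(2 + s - \frac{1}{s}\right)$ ($w{\left(s,D \right)} = \left(s - 6\right) \left(\left(2 - \frac{1}{s}\right) + s\right) = \left(-6 + s\right) \left(2 + s - \frac{1}{s}\right)$)
$H{\left(R,U \right)} = \frac{2 U}{R + U}$
$- 124 w{\left(-9,-6 \right)} + H{\left(-1,8 \right)} = - 124 \left(-13 + \left(-9\right)^{2} - -36 + \frac{6}{-9}\right) + 2 \cdot 8 \frac{1}{-1 + 8} = - 124 \left(-13 + 81 + 36 + 6 \left(- \frac{1}{9}\right)\right) + 2 \cdot 8 \cdot \frac{1}{7} = - 124 \left(-13 + 81 + 36 - \frac{2}{3}\right) + 2 \cdot 8 \cdot \frac{1}{7} = \left(-124\right) \frac{310}{3} + \frac{16}{7} = - \frac{38440}{3} + \frac{16}{7} = - \frac{269032}{21}$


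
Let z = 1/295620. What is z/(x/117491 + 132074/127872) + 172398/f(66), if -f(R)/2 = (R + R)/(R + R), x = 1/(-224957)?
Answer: -3706348404566231441536359/42997580072936492705 ≈ -86199.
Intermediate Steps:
x = -1/224957 ≈ -4.4453e-6
z = 1/295620 ≈ 3.3827e-6
f(R) = -2 (f(R) = -2*(R + R)/(R + R) = -2*2*R/(2*R) = -2*2*R*1/(2*R) = -2*1 = -2)
z/(x/117491 + 132074/127872) + 172398/f(66) = 1/(295620*(-1/224957/117491 + 132074/127872)) + 172398/(-2) = 1/(295620*(-1/224957*1/117491 + 132074*(1/127872))) + 172398*(-½) = 1/(295620*(-1/26430422887 + 66037/63936)) - 86199 = 1/(295620*(1745385836124883/1689855517703232)) - 86199 = (1/295620)*(1689855517703232/1745385836124883) - 86199 = 140821293141936/42997580072936492705 - 86199 = -3706348404566231441536359/42997580072936492705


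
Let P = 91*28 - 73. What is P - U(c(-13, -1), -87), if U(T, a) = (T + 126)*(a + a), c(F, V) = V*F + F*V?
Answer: 28923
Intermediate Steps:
c(F, V) = 2*F*V (c(F, V) = F*V + F*V = 2*F*V)
U(T, a) = 2*a*(126 + T) (U(T, a) = (126 + T)*(2*a) = 2*a*(126 + T))
P = 2475 (P = 2548 - 73 = 2475)
P - U(c(-13, -1), -87) = 2475 - 2*(-87)*(126 + 2*(-13)*(-1)) = 2475 - 2*(-87)*(126 + 26) = 2475 - 2*(-87)*152 = 2475 - 1*(-26448) = 2475 + 26448 = 28923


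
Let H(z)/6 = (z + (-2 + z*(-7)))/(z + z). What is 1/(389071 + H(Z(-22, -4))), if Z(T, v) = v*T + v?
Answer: 14/5446741 ≈ 2.5703e-6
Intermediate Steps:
Z(T, v) = v + T*v (Z(T, v) = T*v + v = v + T*v)
H(z) = 3*(-2 - 6*z)/z (H(z) = 6*((z + (-2 + z*(-7)))/(z + z)) = 6*((z + (-2 - 7*z))/((2*z))) = 6*((-2 - 6*z)*(1/(2*z))) = 6*((-2 - 6*z)/(2*z)) = 3*(-2 - 6*z)/z)
1/(389071 + H(Z(-22, -4))) = 1/(389071 + (-18 - 6*(-1/(4*(1 - 22))))) = 1/(389071 + (-18 - 6/((-4*(-21))))) = 1/(389071 + (-18 - 6/84)) = 1/(389071 + (-18 - 6*1/84)) = 1/(389071 + (-18 - 1/14)) = 1/(389071 - 253/14) = 1/(5446741/14) = 14/5446741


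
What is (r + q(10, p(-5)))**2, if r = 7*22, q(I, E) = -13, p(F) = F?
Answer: 19881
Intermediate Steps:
r = 154
(r + q(10, p(-5)))**2 = (154 - 13)**2 = 141**2 = 19881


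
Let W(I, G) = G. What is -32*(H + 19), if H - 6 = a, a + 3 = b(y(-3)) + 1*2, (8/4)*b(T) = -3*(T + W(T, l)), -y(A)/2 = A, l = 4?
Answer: -288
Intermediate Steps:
y(A) = -2*A
b(T) = -6 - 3*T/2 (b(T) = (-3*(T + 4))/2 = (-3*(4 + T))/2 = (-12 - 3*T)/2 = -6 - 3*T/2)
a = -16 (a = -3 + ((-6 - (-3)*(-3)) + 1*2) = -3 + ((-6 - 3/2*6) + 2) = -3 + ((-6 - 9) + 2) = -3 + (-15 + 2) = -3 - 13 = -16)
H = -10 (H = 6 - 16 = -10)
-32*(H + 19) = -32*(-10 + 19) = -32*9 = -288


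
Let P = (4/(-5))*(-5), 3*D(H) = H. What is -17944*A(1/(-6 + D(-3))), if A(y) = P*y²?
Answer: -71776/49 ≈ -1464.8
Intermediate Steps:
D(H) = H/3
P = 4 (P = (4*(-⅕))*(-5) = -⅘*(-5) = 4)
A(y) = 4*y²
-17944*A(1/(-6 + D(-3))) = -71776*(1/(-6 + (⅓)*(-3)))² = -71776*(1/(-6 - 1))² = -71776*(1/(-7))² = -71776*(-⅐)² = -71776/49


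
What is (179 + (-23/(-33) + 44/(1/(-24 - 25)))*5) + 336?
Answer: -338630/33 ≈ -10262.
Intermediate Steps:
(179 + (-23/(-33) + 44/(1/(-24 - 25)))*5) + 336 = (179 + (-23*(-1/33) + 44/(1/(-49)))*5) + 336 = (179 + (23/33 + 44/(-1/49))*5) + 336 = (179 + (23/33 + 44*(-49))*5) + 336 = (179 + (23/33 - 2156)*5) + 336 = (179 - 71125/33*5) + 336 = (179 - 355625/33) + 336 = -349718/33 + 336 = -338630/33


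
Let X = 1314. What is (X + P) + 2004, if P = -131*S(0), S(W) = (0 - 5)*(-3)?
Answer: 1353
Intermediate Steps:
S(W) = 15 (S(W) = -5*(-3) = 15)
P = -1965 (P = -131*15 = -1965)
(X + P) + 2004 = (1314 - 1965) + 2004 = -651 + 2004 = 1353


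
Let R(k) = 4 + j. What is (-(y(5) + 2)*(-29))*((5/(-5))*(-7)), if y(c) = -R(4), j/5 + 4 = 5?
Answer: -1421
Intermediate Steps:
j = 5 (j = -20 + 5*5 = -20 + 25 = 5)
R(k) = 9 (R(k) = 4 + 5 = 9)
y(c) = -9 (y(c) = -1*9 = -9)
(-(y(5) + 2)*(-29))*((5/(-5))*(-7)) = (-(-9 + 2)*(-29))*((5/(-5))*(-7)) = (-1*(-7)*(-29))*((5*(-⅕))*(-7)) = (7*(-29))*(-1*(-7)) = -203*7 = -1421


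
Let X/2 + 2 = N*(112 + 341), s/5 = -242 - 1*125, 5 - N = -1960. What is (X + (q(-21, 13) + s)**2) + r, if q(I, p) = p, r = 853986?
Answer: 5953956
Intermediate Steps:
N = 1965 (N = 5 - 1*(-1960) = 5 + 1960 = 1965)
s = -1835 (s = 5*(-242 - 1*125) = 5*(-242 - 125) = 5*(-367) = -1835)
X = 1780286 (X = -4 + 2*(1965*(112 + 341)) = -4 + 2*(1965*453) = -4 + 2*890145 = -4 + 1780290 = 1780286)
(X + (q(-21, 13) + s)**2) + r = (1780286 + (13 - 1835)**2) + 853986 = (1780286 + (-1822)**2) + 853986 = (1780286 + 3319684) + 853986 = 5099970 + 853986 = 5953956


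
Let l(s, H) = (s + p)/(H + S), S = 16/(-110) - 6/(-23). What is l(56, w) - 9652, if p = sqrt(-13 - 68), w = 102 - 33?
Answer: -843813172/87431 + 11385*I/87431 ≈ -9651.2 + 0.13022*I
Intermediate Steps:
w = 69
p = 9*I (p = sqrt(-81) = 9*I ≈ 9.0*I)
S = 146/1265 (S = 16*(-1/110) - 6*(-1/23) = -8/55 + 6/23 = 146/1265 ≈ 0.11541)
l(s, H) = (s + 9*I)/(146/1265 + H) (l(s, H) = (s + 9*I)/(H + 146/1265) = (s + 9*I)/(146/1265 + H))
l(56, w) - 9652 = 1265*(56 + 9*I)/(146 + 1265*69) - 9652 = 1265*(56 + 9*I)/(146 + 87285) - 9652 = 1265*(56 + 9*I)/87431 - 9652 = 1265*(1/87431)*(56 + 9*I) - 9652 = (70840/87431 + 11385*I/87431) - 9652 = -843813172/87431 + 11385*I/87431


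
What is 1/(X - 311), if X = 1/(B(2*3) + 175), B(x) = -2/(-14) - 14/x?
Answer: -3629/1128598 ≈ -0.0032155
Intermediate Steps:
B(x) = ⅐ - 14/x (B(x) = -2*(-1/14) - 14/x = ⅐ - 14/x)
X = 21/3629 (X = 1/((-98 + 2*3)/(7*((2*3))) + 175) = 1/((⅐)*(-98 + 6)/6 + 175) = 1/((⅐)*(⅙)*(-92) + 175) = 1/(-46/21 + 175) = 1/(3629/21) = 21/3629 ≈ 0.0057867)
1/(X - 311) = 1/(21/3629 - 311) = 1/(-1128598/3629) = -3629/1128598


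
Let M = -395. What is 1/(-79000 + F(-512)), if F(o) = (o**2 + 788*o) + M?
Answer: -1/220707 ≈ -4.5309e-6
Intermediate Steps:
F(o) = -395 + o**2 + 788*o (F(o) = (o**2 + 788*o) - 395 = -395 + o**2 + 788*o)
1/(-79000 + F(-512)) = 1/(-79000 + (-395 + (-512)**2 + 788*(-512))) = 1/(-79000 + (-395 + 262144 - 403456)) = 1/(-79000 - 141707) = 1/(-220707) = -1/220707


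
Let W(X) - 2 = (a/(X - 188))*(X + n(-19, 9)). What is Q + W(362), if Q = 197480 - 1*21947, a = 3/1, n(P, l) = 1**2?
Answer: 10181393/58 ≈ 1.7554e+5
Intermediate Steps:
n(P, l) = 1
a = 3 (a = 3*1 = 3)
Q = 175533 (Q = 197480 - 21947 = 175533)
W(X) = 2 + 3*(1 + X)/(-188 + X) (W(X) = 2 + (3/(X - 188))*(X + 1) = 2 + (3/(-188 + X))*(1 + X) = 2 + 3*(1 + X)/(-188 + X))
Q + W(362) = 175533 + (-373 + 5*362)/(-188 + 362) = 175533 + (-373 + 1810)/174 = 175533 + (1/174)*1437 = 175533 + 479/58 = 10181393/58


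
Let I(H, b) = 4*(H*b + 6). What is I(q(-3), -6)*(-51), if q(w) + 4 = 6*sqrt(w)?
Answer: -6120 + 7344*I*sqrt(3) ≈ -6120.0 + 12720.0*I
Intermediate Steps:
q(w) = -4 + 6*sqrt(w)
I(H, b) = 24 + 4*H*b (I(H, b) = 4*(6 + H*b) = 24 + 4*H*b)
I(q(-3), -6)*(-51) = (24 + 4*(-4 + 6*sqrt(-3))*(-6))*(-51) = (24 + 4*(-4 + 6*(I*sqrt(3)))*(-6))*(-51) = (24 + 4*(-4 + 6*I*sqrt(3))*(-6))*(-51) = (24 + (96 - 144*I*sqrt(3)))*(-51) = (120 - 144*I*sqrt(3))*(-51) = -6120 + 7344*I*sqrt(3)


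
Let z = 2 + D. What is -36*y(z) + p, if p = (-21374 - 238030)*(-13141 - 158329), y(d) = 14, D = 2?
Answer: 44480003376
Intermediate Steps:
z = 4 (z = 2 + 2 = 4)
p = 44480003880 (p = -259404*(-171470) = 44480003880)
-36*y(z) + p = -36*14 + 44480003880 = -504 + 44480003880 = 44480003376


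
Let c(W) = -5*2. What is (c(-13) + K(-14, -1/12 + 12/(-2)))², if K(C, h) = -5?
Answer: 225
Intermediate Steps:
c(W) = -10
(c(-13) + K(-14, -1/12 + 12/(-2)))² = (-10 - 5)² = (-15)² = 225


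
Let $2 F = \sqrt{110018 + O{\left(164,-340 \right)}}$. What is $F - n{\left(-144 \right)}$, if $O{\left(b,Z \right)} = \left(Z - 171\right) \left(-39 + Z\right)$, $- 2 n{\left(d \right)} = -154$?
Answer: $-77 + \frac{3 \sqrt{33743}}{2} \approx 198.54$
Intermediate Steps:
$n{\left(d \right)} = 77$ ($n{\left(d \right)} = \left(- \frac{1}{2}\right) \left(-154\right) = 77$)
$O{\left(b,Z \right)} = \left(-171 + Z\right) \left(-39 + Z\right)$
$F = \frac{3 \sqrt{33743}}{2}$ ($F = \frac{\sqrt{110018 + \left(6669 + \left(-340\right)^{2} - -71400\right)}}{2} = \frac{\sqrt{110018 + \left(6669 + 115600 + 71400\right)}}{2} = \frac{\sqrt{110018 + 193669}}{2} = \frac{\sqrt{303687}}{2} = \frac{3 \sqrt{33743}}{2} \approx 275.54$)
$F - n{\left(-144 \right)} = \frac{3 \sqrt{33743}}{2} - 77 = -77 + \frac{3 \sqrt{33743}}{2}$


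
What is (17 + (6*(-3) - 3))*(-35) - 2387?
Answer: -2247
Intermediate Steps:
(17 + (6*(-3) - 3))*(-35) - 2387 = (17 + (-18 - 3))*(-35) - 2387 = (17 - 21)*(-35) - 2387 = -4*(-35) - 2387 = 140 - 2387 = -2247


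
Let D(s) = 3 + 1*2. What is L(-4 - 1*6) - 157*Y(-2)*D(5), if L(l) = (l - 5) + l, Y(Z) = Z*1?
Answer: 1545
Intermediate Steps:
Y(Z) = Z
L(l) = -5 + 2*l (L(l) = (-5 + l) + l = -5 + 2*l)
D(s) = 5 (D(s) = 3 + 2 = 5)
L(-4 - 1*6) - 157*Y(-2)*D(5) = (-5 + 2*(-4 - 1*6)) - (-314)*5 = (-5 + 2*(-4 - 6)) - 157*(-10) = (-5 + 2*(-10)) + 1570 = (-5 - 20) + 1570 = -25 + 1570 = 1545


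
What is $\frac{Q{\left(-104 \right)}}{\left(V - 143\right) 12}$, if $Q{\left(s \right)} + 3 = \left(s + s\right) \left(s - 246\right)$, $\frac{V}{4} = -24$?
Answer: $- \frac{72797}{2868} \approx -25.383$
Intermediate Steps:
$V = -96$ ($V = 4 \left(-24\right) = -96$)
$Q{\left(s \right)} = -3 + 2 s \left(-246 + s\right)$ ($Q{\left(s \right)} = -3 + \left(s + s\right) \left(s - 246\right) = -3 + 2 s \left(-246 + s\right)$)
$\frac{Q{\left(-104 \right)}}{\left(V - 143\right) 12} = \frac{-3 - -51168 + 2 \left(-104\right)^{2}}{\left(-96 - 143\right) 12} = \frac{-3 + 51168 + 2 \cdot 10816}{\left(-239\right) 12} = \frac{-3 + 51168 + 21632}{-2868} = 72797 \left(- \frac{1}{2868}\right) = - \frac{72797}{2868}$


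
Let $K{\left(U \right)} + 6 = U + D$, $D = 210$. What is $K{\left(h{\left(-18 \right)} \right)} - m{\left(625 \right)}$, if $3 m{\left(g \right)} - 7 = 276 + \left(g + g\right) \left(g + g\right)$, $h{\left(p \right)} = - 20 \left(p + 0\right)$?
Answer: $- \frac{1561091}{3} \approx -5.2036 \cdot 10^{5}$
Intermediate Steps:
$h{\left(p \right)} = - 20 p$
$K{\left(U \right)} = 204 + U$ ($K{\left(U \right)} = -6 + \left(U + 210\right) = -6 + \left(210 + U\right) = 204 + U$)
$m{\left(g \right)} = \frac{283}{3} + \frac{4 g^{2}}{3}$ ($m{\left(g \right)} = \frac{7}{3} + \frac{276 + \left(g + g\right) \left(g + g\right)}{3} = \frac{7}{3} + \frac{276 + 2 g 2 g}{3} = \frac{7}{3} + \frac{276 + 4 g^{2}}{3} = \frac{7}{3} + \left(92 + \frac{4 g^{2}}{3}\right) = \frac{283}{3} + \frac{4 g^{2}}{3}$)
$K{\left(h{\left(-18 \right)} \right)} - m{\left(625 \right)} = \left(204 - -360\right) - \left(\frac{283}{3} + \frac{4 \cdot 625^{2}}{3}\right) = \left(204 + 360\right) - \left(\frac{283}{3} + \frac{4}{3} \cdot 390625\right) = 564 - \left(\frac{283}{3} + \frac{1562500}{3}\right) = 564 - \frac{1562783}{3} = - \frac{1561091}{3}$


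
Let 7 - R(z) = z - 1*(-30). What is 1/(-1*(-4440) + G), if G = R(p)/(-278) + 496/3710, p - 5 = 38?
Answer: 257845/1144927487 ≈ 0.00022521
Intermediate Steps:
p = 43 (p = 5 + 38 = 43)
R(z) = -23 - z (R(z) = 7 - (z - 1*(-30)) = 7 - (z + 30) = 7 - (30 + z) = 7 + (-30 - z) = -23 - z)
G = 95687/257845 (G = (-23 - 1*43)/(-278) + 496/3710 = (-23 - 43)*(-1/278) + 496*(1/3710) = -66*(-1/278) + 248/1855 = 33/139 + 248/1855 = 95687/257845 ≈ 0.37110)
1/(-1*(-4440) + G) = 1/(-1*(-4440) + 95687/257845) = 1/(4440 + 95687/257845) = 1/(1144927487/257845) = 257845/1144927487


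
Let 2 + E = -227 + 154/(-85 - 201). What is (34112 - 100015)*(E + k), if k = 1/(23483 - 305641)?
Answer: 55487655939955/3668054 ≈ 1.5127e+7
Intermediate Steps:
E = -2984/13 (E = -2 + (-227 + 154/(-85 - 201)) = -2 + (-227 + 154/(-286)) = -2 + (-227 + 154*(-1/286)) = -2 + (-227 - 7/13) = -2 - 2958/13 = -2984/13 ≈ -229.54)
k = -1/282158 (k = 1/(-282158) = -1/282158 ≈ -3.5441e-6)
(34112 - 100015)*(E + k) = (34112 - 100015)*(-2984/13 - 1/282158) = -65903*(-841959485/3668054) = 55487655939955/3668054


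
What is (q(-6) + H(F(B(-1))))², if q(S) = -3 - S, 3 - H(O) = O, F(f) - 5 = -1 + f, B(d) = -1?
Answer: 9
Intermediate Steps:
F(f) = 4 + f (F(f) = 5 + (-1 + f) = 4 + f)
H(O) = 3 - O
(q(-6) + H(F(B(-1))))² = ((-3 - 1*(-6)) + (3 - (4 - 1)))² = ((-3 + 6) + (3 - 1*3))² = (3 + (3 - 3))² = (3 + 0)² = 3² = 9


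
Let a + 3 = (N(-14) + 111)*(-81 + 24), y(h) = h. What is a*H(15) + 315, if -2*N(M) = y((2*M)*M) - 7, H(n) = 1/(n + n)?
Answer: 1879/4 ≈ 469.75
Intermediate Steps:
H(n) = 1/(2*n)
N(M) = 7/2 - M**2 (N(M) = -((2*M)*M - 7)/2 = -(2*M**2 - 7)/2 = -(-7 + 2*M**2)/2 = 7/2 - M**2)
a = 9285/2 (a = -3 + ((7/2 - 1*(-14)**2) + 111)*(-81 + 24) = -3 + ((7/2 - 1*196) + 111)*(-57) = -3 + ((7/2 - 196) + 111)*(-57) = -3 + (-385/2 + 111)*(-57) = -3 - 163/2*(-57) = -3 + 9291/2 = 9285/2 ≈ 4642.5)
a*H(15) + 315 = 9285*((1/2)/15)/2 + 315 = 9285*((1/2)*(1/15))/2 + 315 = (9285/2)*(1/30) + 315 = 619/4 + 315 = 1879/4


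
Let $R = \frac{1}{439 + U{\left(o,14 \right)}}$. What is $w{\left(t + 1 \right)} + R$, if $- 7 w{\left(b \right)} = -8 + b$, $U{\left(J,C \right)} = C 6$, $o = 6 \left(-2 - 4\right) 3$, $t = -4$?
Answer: $\frac{5760}{3661} \approx 1.5733$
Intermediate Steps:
$o = -108$ ($o = 6 \left(-6\right) 3 = \left(-36\right) 3 = -108$)
$U{\left(J,C \right)} = 6 C$
$w{\left(b \right)} = \frac{8}{7} - \frac{b}{7}$ ($w{\left(b \right)} = - \frac{-8 + b}{7} = \frac{8}{7} - \frac{b}{7}$)
$R = \frac{1}{523}$ ($R = \frac{1}{439 + 6 \cdot 14} = \frac{1}{439 + 84} = \frac{1}{523} \approx 0.001912$)
$w{\left(t + 1 \right)} + R = \left(\frac{8}{7} - \frac{-4 + 1}{7}\right) + \frac{1}{523} = \left(\frac{8}{7} - - \frac{3}{7}\right) + \frac{1}{523} = \left(\frac{8}{7} + \frac{3}{7}\right) + \frac{1}{523} = \frac{11}{7} + \frac{1}{523} = \frac{5760}{3661}$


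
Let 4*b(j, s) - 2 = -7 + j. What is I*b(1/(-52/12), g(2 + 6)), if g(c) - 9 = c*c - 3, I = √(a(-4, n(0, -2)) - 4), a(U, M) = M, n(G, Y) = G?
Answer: -34*I/13 ≈ -2.6154*I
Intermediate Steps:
I = 2*I (I = √(0 - 4) = √(-4) = 2*I ≈ 2.0*I)
g(c) = 6 + c² (g(c) = 9 + (c*c - 3) = 9 + (c² - 3) = 9 + (-3 + c²) = 6 + c²)
b(j, s) = -5/4 + j/4 (b(j, s) = ½ + (-7 + j)/4 = ½ + (-7/4 + j/4) = -5/4 + j/4)
I*b(1/(-52/12), g(2 + 6)) = (2*I)*(-5/4 + 1/(4*((-52/12)))) = (2*I)*(-5/4 + 1/(4*((-52*1/12)))) = (2*I)*(-5/4 + 1/(4*(-13/3))) = (2*I)*(-5/4 + (¼)*(-3/13)) = (2*I)*(-5/4 - 3/52) = (2*I)*(-17/13) = -34*I/13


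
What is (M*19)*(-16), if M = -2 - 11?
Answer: 3952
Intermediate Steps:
M = -13
(M*19)*(-16) = -13*19*(-16) = -247*(-16) = 3952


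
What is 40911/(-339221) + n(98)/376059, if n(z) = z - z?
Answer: -40911/339221 ≈ -0.12060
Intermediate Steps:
n(z) = 0
40911/(-339221) + n(98)/376059 = 40911/(-339221) + 0/376059 = 40911*(-1/339221) + 0*(1/376059) = -40911/339221 + 0 = -40911/339221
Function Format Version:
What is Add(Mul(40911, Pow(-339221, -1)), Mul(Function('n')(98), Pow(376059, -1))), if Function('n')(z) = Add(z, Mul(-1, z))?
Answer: Rational(-40911, 339221) ≈ -0.12060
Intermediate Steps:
Function('n')(z) = 0
Add(Mul(40911, Pow(-339221, -1)), Mul(Function('n')(98), Pow(376059, -1))) = Add(Mul(40911, Pow(-339221, -1)), Mul(0, Pow(376059, -1))) = Add(Mul(40911, Rational(-1, 339221)), Mul(0, Rational(1, 376059))) = Add(Rational(-40911, 339221), 0) = Rational(-40911, 339221)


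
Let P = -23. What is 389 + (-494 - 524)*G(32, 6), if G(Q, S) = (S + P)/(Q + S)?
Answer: 16044/19 ≈ 844.42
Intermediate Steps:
G(Q, S) = (-23 + S)/(Q + S) (G(Q, S) = (S - 23)/(Q + S) = (-23 + S)/(Q + S))
389 + (-494 - 524)*G(32, 6) = 389 + (-494 - 524)*((-23 + 6)/(32 + 6)) = 389 - 1018*(-17)/38 = 389 - 509*(-17)/19 = 389 - 1018*(-17/38) = 389 + 8653/19 = 16044/19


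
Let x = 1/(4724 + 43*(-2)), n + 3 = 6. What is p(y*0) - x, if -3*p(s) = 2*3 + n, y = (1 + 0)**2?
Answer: -13915/4638 ≈ -3.0002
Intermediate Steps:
n = 3 (n = -3 + 6 = 3)
y = 1 (y = 1**2 = 1)
p(s) = -3 (p(s) = -(2*3 + 3)/3 = -(6 + 3)/3 = -1/3*9 = -3)
x = 1/4638 (x = 1/(4724 - 86) = 1/4638 ≈ 0.00021561)
p(y*0) - x = -3 - 1*1/4638 = -3 - 1/4638 = -13915/4638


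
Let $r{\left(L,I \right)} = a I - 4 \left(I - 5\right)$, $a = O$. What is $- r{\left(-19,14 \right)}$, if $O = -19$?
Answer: $302$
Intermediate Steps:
$a = -19$
$r{\left(L,I \right)} = 20 - 23 I$ ($r{\left(L,I \right)} = - 19 I - 4 \left(I - 5\right) = - 19 I - 4 \left(-5 + I\right) = - 19 I - \left(-20 + 4 I\right) = 20 - 23 I$)
$- r{\left(-19,14 \right)} = - (20 - 322) = \left(-1\right) \left(-302\right) = 302$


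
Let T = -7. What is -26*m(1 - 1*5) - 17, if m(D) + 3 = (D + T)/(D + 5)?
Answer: 347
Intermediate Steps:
m(D) = -3 + (-7 + D)/(5 + D) (m(D) = -3 + (D - 7)/(D + 5) = -3 + (-7 + D)/(5 + D))
-26*m(1 - 1*5) - 17 = -52*(-11 - (1 - 1*5))/(5 + (1 - 1*5)) - 17 = -52*(-11 - (1 - 5))/(5 + (1 - 5)) - 17 = -52*(-11 - 1*(-4))/(5 - 4) - 17 = -52*(-11 + 4)/1 - 17 = -52*(-7) - 17 = -26*(-14) - 17 = 364 - 17 = 347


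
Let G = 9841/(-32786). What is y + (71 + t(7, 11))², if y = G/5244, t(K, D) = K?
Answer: 80463138155/13225368 ≈ 6084.0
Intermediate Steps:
G = -757/2522 (G = 9841*(-1/32786) = -757/2522 ≈ -0.30016)
y = -757/13225368 (y = -757/2522/5244 = -757/2522*1/5244 = -757/13225368 ≈ -5.7239e-5)
y + (71 + t(7, 11))² = -757/13225368 + (71 + 7)² = -757/13225368 + 78² = -757/13225368 + 6084 = 80463138155/13225368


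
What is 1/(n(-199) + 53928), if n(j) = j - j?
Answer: 1/53928 ≈ 1.8543e-5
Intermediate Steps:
n(j) = 0
1/(n(-199) + 53928) = 1/(0 + 53928) = 1/53928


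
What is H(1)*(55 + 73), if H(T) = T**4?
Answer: 128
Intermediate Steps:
H(1)*(55 + 73) = 1**4*(55 + 73) = 1*128 = 128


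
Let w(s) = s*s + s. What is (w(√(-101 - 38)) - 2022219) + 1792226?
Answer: -230132 + I*√139 ≈ -2.3013e+5 + 11.79*I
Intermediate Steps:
w(s) = s + s² (w(s) = s² + s = s + s²)
(w(√(-101 - 38)) - 2022219) + 1792226 = (√(-101 - 38)*(1 + √(-101 - 38)) - 2022219) + 1792226 = (√(-139)*(1 + √(-139)) - 2022219) + 1792226 = ((I*√139)*(1 + I*√139) - 2022219) + 1792226 = (I*√139*(1 + I*√139) - 2022219) + 1792226 = (-2022219 + I*√139*(1 + I*√139)) + 1792226 = -229993 + I*√139*(1 + I*√139)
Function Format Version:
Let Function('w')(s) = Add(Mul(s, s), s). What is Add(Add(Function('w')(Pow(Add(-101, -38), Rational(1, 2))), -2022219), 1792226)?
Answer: Add(-230132, Mul(I, Pow(139, Rational(1, 2)))) ≈ Add(-2.3013e+5, Mul(11.790, I))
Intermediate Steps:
Function('w')(s) = Add(s, Pow(s, 2)) (Function('w')(s) = Add(Pow(s, 2), s) = Add(s, Pow(s, 2)))
Add(Add(Function('w')(Pow(Add(-101, -38), Rational(1, 2))), -2022219), 1792226) = Add(Add(Mul(Pow(Add(-101, -38), Rational(1, 2)), Add(1, Pow(Add(-101, -38), Rational(1, 2)))), -2022219), 1792226) = Add(Add(Mul(Pow(-139, Rational(1, 2)), Add(1, Pow(-139, Rational(1, 2)))), -2022219), 1792226) = Add(Add(Mul(Mul(I, Pow(139, Rational(1, 2))), Add(1, Mul(I, Pow(139, Rational(1, 2))))), -2022219), 1792226) = Add(Add(Mul(I, Pow(139, Rational(1, 2)), Add(1, Mul(I, Pow(139, Rational(1, 2))))), -2022219), 1792226) = Add(Add(-2022219, Mul(I, Pow(139, Rational(1, 2)), Add(1, Mul(I, Pow(139, Rational(1, 2)))))), 1792226) = Add(-229993, Mul(I, Pow(139, Rational(1, 2)), Add(1, Mul(I, Pow(139, Rational(1, 2))))))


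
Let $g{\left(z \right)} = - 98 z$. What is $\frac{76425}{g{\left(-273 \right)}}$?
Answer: $\frac{25475}{8918} \approx 2.8566$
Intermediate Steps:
$\frac{76425}{g{\left(-273 \right)}} = \frac{76425}{\left(-98\right) \left(-273\right)} = \frac{76425}{26754} = 76425 \cdot \frac{1}{26754} = \frac{25475}{8918}$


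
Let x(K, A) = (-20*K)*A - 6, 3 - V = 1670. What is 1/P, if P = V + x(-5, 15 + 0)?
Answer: -1/173 ≈ -0.0057803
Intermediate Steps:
V = -1667 (V = 3 - 1*1670 = 3 - 1670 = -1667)
x(K, A) = -6 - 20*A*K (x(K, A) = -20*A*K - 6 = -6 - 20*A*K)
P = -173 (P = -1667 + (-6 - 20*(15 + 0)*(-5)) = -1667 + (-6 - 20*15*(-5)) = -1667 + (-6 + 1500) = -1667 + 1494 = -173)
1/P = 1/(-173) = -1/173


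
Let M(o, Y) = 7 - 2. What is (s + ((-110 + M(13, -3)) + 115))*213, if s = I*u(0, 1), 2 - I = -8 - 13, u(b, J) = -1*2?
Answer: -7668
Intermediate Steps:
u(b, J) = -2
I = 23 (I = 2 - (-8 - 13) = 2 - 1*(-21) = 2 + 21 = 23)
M(o, Y) = 5
s = -46 (s = 23*(-2) = -46)
(s + ((-110 + M(13, -3)) + 115))*213 = (-46 + ((-110 + 5) + 115))*213 = (-46 + (-105 + 115))*213 = (-46 + 10)*213 = -36*213 = -7668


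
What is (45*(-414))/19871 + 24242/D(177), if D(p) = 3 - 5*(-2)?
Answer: 481470592/258323 ≈ 1863.8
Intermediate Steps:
D(p) = 13 (D(p) = 3 + 10 = 13)
(45*(-414))/19871 + 24242/D(177) = (45*(-414))/19871 + 24242/13 = -18630*1/19871 + 24242*(1/13) = -18630/19871 + 24242/13 = 481470592/258323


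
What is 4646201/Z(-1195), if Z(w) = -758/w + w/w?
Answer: 793172885/279 ≈ 2.8429e+6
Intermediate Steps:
Z(w) = 1 - 758/w (Z(w) = -758/w + 1 = 1 - 758/w)
4646201/Z(-1195) = 4646201/(((-758 - 1195)/(-1195))) = 4646201/((-1/1195*(-1953))) = 4646201/(1953/1195) = 4646201*(1195/1953) = 793172885/279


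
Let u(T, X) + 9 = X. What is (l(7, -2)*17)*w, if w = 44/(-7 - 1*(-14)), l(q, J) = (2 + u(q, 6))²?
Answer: 748/7 ≈ 106.86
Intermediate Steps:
u(T, X) = -9 + X
l(q, J) = 1 (l(q, J) = (2 + (-9 + 6))² = (2 - 3)² = (-1)² = 1)
w = 44/7 (w = 44/(-7 + 14) = 44/7 ≈ 6.2857)
(l(7, -2)*17)*w = (1*17)*(44/7) = 17*(44/7) = 748/7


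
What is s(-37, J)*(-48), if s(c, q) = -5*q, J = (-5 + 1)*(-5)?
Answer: 4800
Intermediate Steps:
J = 20 (J = -4*(-5) = 20)
s(-37, J)*(-48) = -5*20*(-48) = -100*(-48) = 4800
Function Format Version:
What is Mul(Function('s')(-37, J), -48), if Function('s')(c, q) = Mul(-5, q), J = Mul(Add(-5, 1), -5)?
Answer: 4800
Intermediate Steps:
J = 20 (J = Mul(-4, -5) = 20)
Mul(Function('s')(-37, J), -48) = Mul(Mul(-5, 20), -48) = Mul(-100, -48) = 4800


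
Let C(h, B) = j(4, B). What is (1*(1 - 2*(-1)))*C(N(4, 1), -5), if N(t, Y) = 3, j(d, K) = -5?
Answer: -15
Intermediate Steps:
C(h, B) = -5
(1*(1 - 2*(-1)))*C(N(4, 1), -5) = (1*(1 - 2*(-1)))*(-5) = (1*(1 + 2))*(-5) = (1*3)*(-5) = 3*(-5) = -15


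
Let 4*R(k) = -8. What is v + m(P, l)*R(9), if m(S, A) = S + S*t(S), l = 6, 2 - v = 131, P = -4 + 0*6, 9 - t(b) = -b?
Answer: -81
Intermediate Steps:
t(b) = 9 + b (t(b) = 9 - (-1)*b = 9 + b)
R(k) = -2 (R(k) = (¼)*(-8) = -2)
P = -4 (P = -4 + 0 = -4)
v = -129 (v = 2 - 1*131 = 2 - 131 = -129)
m(S, A) = S + S*(9 + S)
v + m(P, l)*R(9) = -129 - 4*(10 - 4)*(-2) = -129 - 4*6*(-2) = -129 - 24*(-2) = -129 + 48 = -81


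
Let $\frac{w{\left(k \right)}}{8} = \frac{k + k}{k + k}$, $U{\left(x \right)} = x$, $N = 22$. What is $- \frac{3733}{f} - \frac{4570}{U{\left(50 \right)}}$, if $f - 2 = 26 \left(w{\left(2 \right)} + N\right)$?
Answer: $- \frac{376039}{3910} \approx -96.174$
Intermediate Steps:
$w{\left(k \right)} = 8$ ($w{\left(k \right)} = 8 \frac{k + k}{k + k} = 8 \frac{2 k}{2 k} = 8 \cdot 2 k \frac{1}{2 k} = 8 \cdot 1 = 8$)
$f = 782$ ($f = 2 + 26 \left(8 + 22\right) = 2 + 26 \cdot 30 = 2 + 780 = 782$)
$- \frac{3733}{f} - \frac{4570}{U{\left(50 \right)}} = - \frac{3733}{782} - \frac{4570}{50} = \left(-3733\right) \frac{1}{782} - \frac{457}{5} = - \frac{3733}{782} - \frac{457}{5} = - \frac{376039}{3910}$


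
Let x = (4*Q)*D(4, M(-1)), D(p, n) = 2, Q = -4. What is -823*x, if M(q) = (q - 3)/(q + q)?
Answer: 26336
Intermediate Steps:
M(q) = (-3 + q)/(2*q) (M(q) = (-3 + q)/((2*q)) = (-3 + q)*(1/(2*q)) = (-3 + q)/(2*q))
x = -32 (x = (4*(-4))*2 = -16*2 = -32)
-823*x = -823*(-32) = 26336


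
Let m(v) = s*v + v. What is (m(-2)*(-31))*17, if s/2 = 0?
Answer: 1054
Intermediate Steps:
s = 0 (s = 2*0 = 0)
m(v) = v (m(v) = 0*v + v = 0 + v = v)
(m(-2)*(-31))*17 = -2*(-31)*17 = 62*17 = 1054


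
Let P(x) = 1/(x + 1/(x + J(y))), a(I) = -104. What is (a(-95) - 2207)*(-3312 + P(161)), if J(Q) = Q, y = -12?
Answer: 183619883341/23990 ≈ 7.6540e+6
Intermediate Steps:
P(x) = 1/(x + 1/(-12 + x)) (P(x) = 1/(x + 1/(x - 12)) = 1/(x + 1/(-12 + x)))
(a(-95) - 2207)*(-3312 + P(161)) = (-104 - 2207)*(-3312 + (-12 + 161)/(1 + 161**2 - 12*161)) = -2311*(-3312 + 149/(1 + 25921 - 1932)) = -2311*(-3312 + 149/23990) = -2311*(-79454731/23990) = 183619883341/23990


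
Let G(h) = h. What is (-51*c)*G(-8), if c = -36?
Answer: -14688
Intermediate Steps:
(-51*c)*G(-8) = -51*(-36)*(-8) = 1836*(-8) = -14688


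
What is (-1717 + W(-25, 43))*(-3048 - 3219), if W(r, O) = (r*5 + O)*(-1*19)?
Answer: 996453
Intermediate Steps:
W(r, O) = -95*r - 19*O (W(r, O) = (5*r + O)*(-19) = (O + 5*r)*(-19) = -95*r - 19*O)
(-1717 + W(-25, 43))*(-3048 - 3219) = (-1717 + (-95*(-25) - 19*43))*(-3048 - 3219) = (-1717 + (2375 - 817))*(-6267) = (-1717 + 1558)*(-6267) = -159*(-6267) = 996453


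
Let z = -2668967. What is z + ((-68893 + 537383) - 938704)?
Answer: -3139181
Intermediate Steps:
z + ((-68893 + 537383) - 938704) = -2668967 + ((-68893 + 537383) - 938704) = -2668967 + (468490 - 938704) = -2668967 - 470214 = -3139181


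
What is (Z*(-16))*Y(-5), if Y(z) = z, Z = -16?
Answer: -1280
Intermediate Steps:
(Z*(-16))*Y(-5) = -16*(-16)*(-5) = 256*(-5) = -1280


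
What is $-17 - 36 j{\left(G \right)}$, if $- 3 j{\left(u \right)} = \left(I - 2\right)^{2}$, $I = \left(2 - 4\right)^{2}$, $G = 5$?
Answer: $31$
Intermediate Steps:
$I = 4$ ($I = \left(-2\right)^{2} = 4$)
$j{\left(u \right)} = - \frac{4}{3}$ ($j{\left(u \right)} = - \frac{\left(4 - 2\right)^{2}}{3} = - \frac{2^{2}}{3} = \left(- \frac{1}{3}\right) 4 = - \frac{4}{3}$)
$-17 - 36 j{\left(G \right)} = -17 - -48 = -17 + 48 = 31$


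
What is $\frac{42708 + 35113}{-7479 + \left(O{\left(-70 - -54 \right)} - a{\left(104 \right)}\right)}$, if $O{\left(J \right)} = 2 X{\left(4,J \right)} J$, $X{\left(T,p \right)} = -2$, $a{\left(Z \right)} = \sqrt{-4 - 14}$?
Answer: $- \frac{577042715}{54982243} + \frac{233463 i \sqrt{2}}{54982243} \approx -10.495 + 0.006005 i$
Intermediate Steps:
$a{\left(Z \right)} = 3 i \sqrt{2}$ ($a{\left(Z \right)} = \sqrt{-18} = 3 i \sqrt{2}$)
$O{\left(J \right)} = - 4 J$ ($O{\left(J \right)} = 2 \left(-2\right) J = - 4 J$)
$\frac{42708 + 35113}{-7479 + \left(O{\left(-70 - -54 \right)} - a{\left(104 \right)}\right)} = \frac{42708 + 35113}{-7479 - \left(4 \left(-70 - -54\right) + 3 i \sqrt{2}\right)} = \frac{77821}{-7479 - \left(4 \left(-70 + 54\right) + 3 i \sqrt{2}\right)} = \frac{77821}{-7479 - \left(-64 + 3 i \sqrt{2}\right)} = \frac{77821}{-7479 + \left(64 - 3 i \sqrt{2}\right)} = \frac{77821}{-7415 - 3 i \sqrt{2}}$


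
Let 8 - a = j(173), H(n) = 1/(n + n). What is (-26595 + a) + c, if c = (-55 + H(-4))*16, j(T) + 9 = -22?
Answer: -27438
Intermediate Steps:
j(T) = -31 (j(T) = -9 - 22 = -31)
H(n) = 1/(2*n)
a = 39 (a = 8 - 1*(-31) = 8 + 31 = 39)
c = -882 (c = (-55 + (½)/(-4))*16 = (-55 + (½)*(-¼))*16 = (-55 - ⅛)*16 = -441/8*16 = -882)
(-26595 + a) + c = (-26595 + 39) - 882 = -26556 - 882 = -27438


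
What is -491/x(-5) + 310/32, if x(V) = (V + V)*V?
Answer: -53/400 ≈ -0.13250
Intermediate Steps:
x(V) = 2*V² (x(V) = (2*V)*V = 2*V²)
-491/x(-5) + 310/32 = -491/(2*(-5)²) + 310/32 = -491/(2*25) + 310*(1/32) = -491/50 + 155/16 = -53/400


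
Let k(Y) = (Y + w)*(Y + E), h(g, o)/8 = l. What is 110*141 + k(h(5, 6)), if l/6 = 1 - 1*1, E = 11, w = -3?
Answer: 15477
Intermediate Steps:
l = 0 (l = 6*(1 - 1*1) = 6*(1 - 1) = 6*0 = 0)
h(g, o) = 0 (h(g, o) = 8*0 = 0)
k(Y) = (-3 + Y)*(11 + Y) (k(Y) = (Y - 3)*(Y + 11) = (-3 + Y)*(11 + Y))
110*141 + k(h(5, 6)) = 110*141 + (-33 + 0² + 8*0) = 15510 + (-33 + 0 + 0) = 15510 - 33 = 15477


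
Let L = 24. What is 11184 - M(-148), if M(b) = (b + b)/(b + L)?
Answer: 346630/31 ≈ 11182.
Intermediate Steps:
M(b) = 2*b/(24 + b) (M(b) = (b + b)/(b + 24) = (2*b)/(24 + b) = 2*b/(24 + b))
11184 - M(-148) = 11184 - 2*(-148)/(24 - 148) = 11184 - 2*(-148)/(-124) = 11184 - 2*(-148)*(-1)/124 = 11184 - 1*74/31 = 11184 - 74/31 = 346630/31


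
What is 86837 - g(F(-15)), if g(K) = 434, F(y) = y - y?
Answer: 86403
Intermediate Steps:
F(y) = 0
86837 - g(F(-15)) = 86837 - 1*434 = 86837 - 434 = 86403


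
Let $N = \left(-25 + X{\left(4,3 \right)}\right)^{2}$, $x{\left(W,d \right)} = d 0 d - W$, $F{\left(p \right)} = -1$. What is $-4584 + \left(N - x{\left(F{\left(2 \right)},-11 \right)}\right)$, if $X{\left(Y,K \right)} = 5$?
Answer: $-4185$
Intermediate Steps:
$x{\left(W,d \right)} = - W$ ($x{\left(W,d \right)} = 0 d - W = 0 - W = - W$)
$N = 400$ ($N = \left(-25 + 5\right)^{2} = \left(-20\right)^{2} = 400$)
$-4584 + \left(N - x{\left(F{\left(2 \right)},-11 \right)}\right) = -4584 + \left(400 - \left(-1\right) \left(-1\right)\right) = -4584 + \left(400 - 1\right) = -4584 + 399 = -4185$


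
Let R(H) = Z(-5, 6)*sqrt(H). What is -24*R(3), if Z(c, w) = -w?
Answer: 144*sqrt(3) ≈ 249.42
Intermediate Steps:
R(H) = -6*sqrt(H) (R(H) = (-1*6)*sqrt(H) = -6*sqrt(H))
-24*R(3) = -(-144)*sqrt(3) = 144*sqrt(3)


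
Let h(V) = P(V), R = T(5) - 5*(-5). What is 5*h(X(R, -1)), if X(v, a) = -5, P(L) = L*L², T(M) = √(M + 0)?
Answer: -625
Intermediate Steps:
T(M) = √M
R = 25 + √5 (R = √5 - 5*(-5) = √5 + 25 = 25 + √5 ≈ 27.236)
P(L) = L³
h(V) = V³
5*h(X(R, -1)) = 5*(-5)³ = 5*(-125) = -625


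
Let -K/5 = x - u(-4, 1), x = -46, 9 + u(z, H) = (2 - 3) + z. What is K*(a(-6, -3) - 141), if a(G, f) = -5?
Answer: -23360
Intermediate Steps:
u(z, H) = -10 + z (u(z, H) = -9 + ((2 - 3) + z) = -9 + (-1 + z) = -10 + z)
K = 160 (K = -5*(-46 - (-10 - 4)) = -5*(-46 - 1*(-14)) = -5*(-46 + 14) = -5*(-32) = 160)
K*(a(-6, -3) - 141) = 160*(-5 - 141) = 160*(-146) = -23360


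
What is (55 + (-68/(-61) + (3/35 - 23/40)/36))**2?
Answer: 1189938347403289/378077414400 ≈ 3147.3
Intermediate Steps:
(55 + (-68/(-61) + (3/35 - 23/40)/36))**2 = (55 + (-68*(-1/61) + (3*(1/35) - 23*1/40)*(1/36)))**2 = (55 + (68/61 + (3/35 - 23/40)*(1/36)))**2 = (55 + (68/61 - 137/280*1/36))**2 = (55 + (68/61 - 137/10080))**2 = (55 + 677083/614880)**2 = (34495483/614880)**2 = 1189938347403289/378077414400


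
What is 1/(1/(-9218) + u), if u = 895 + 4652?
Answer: 9218/51132245 ≈ 0.00018028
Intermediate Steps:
u = 5547
1/(1/(-9218) + u) = 1/(1/(-9218) + 5547) = 1/(-1/9218 + 5547) = 1/(51132245/9218) = 9218/51132245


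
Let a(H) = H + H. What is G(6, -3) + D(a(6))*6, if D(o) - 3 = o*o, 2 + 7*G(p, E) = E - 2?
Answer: 881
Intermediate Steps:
G(p, E) = -4/7 + E/7 (G(p, E) = -2/7 + (E - 2)/7 = -2/7 + (-2 + E)/7 = -2/7 + (-2/7 + E/7) = -4/7 + E/7)
a(H) = 2*H
D(o) = 3 + o² (D(o) = 3 + o*o = 3 + o²)
G(6, -3) + D(a(6))*6 = (-4/7 + (⅐)*(-3)) + (3 + (2*6)²)*6 = (-4/7 - 3/7) + (3 + 12²)*6 = -1 + (3 + 144)*6 = -1 + 147*6 = -1 + 882 = 881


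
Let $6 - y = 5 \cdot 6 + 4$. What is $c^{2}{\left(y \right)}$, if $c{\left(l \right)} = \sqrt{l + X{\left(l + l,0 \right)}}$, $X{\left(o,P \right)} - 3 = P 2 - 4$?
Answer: $-29$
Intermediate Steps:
$y = -28$ ($y = 6 - \left(5 \cdot 6 + 4\right) = 6 - \left(30 + 4\right) = 6 - 34 = -28$)
$X{\left(o,P \right)} = -1 + 2 P$ ($X{\left(o,P \right)} = 3 + \left(P 2 - 4\right) = 3 + \left(2 P - 4\right) = 3 + \left(-4 + 2 P\right) = -1 + 2 P$)
$c{\left(l \right)} = \sqrt{-1 + l}$ ($c{\left(l \right)} = \sqrt{l + \left(-1 + 2 \cdot 0\right)} = \sqrt{l + \left(-1 + 0\right)} = \sqrt{l - 1} = \sqrt{-1 + l}$)
$c^{2}{\left(y \right)} = \left(\sqrt{-1 - 28}\right)^{2} = \left(\sqrt{-29}\right)^{2} = \left(i \sqrt{29}\right)^{2} = -29$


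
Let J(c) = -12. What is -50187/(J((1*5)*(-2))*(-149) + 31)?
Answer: -50187/1819 ≈ -27.590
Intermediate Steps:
-50187/(J((1*5)*(-2))*(-149) + 31) = -50187/(-12*(-149) + 31) = -50187/(1788 + 31) = -50187/1819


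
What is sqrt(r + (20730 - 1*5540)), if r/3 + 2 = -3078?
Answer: 5*sqrt(238) ≈ 77.136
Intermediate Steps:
r = -9240 (r = -6 + 3*(-3078) = -6 - 9234 = -9240)
sqrt(r + (20730 - 1*5540)) = sqrt(-9240 + (20730 - 1*5540)) = sqrt(-9240 + (20730 - 5540)) = sqrt(-9240 + 15190) = sqrt(5950) = 5*sqrt(238)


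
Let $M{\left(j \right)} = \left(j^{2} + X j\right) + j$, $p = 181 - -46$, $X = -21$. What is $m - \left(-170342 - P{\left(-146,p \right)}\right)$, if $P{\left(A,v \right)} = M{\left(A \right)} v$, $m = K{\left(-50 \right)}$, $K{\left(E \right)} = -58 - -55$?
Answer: $5671911$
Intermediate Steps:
$p = 227$ ($p = 181 + 46 = 227$)
$K{\left(E \right)} = -3$ ($K{\left(E \right)} = -58 + 55 = -3$)
$m = -3$
$M{\left(j \right)} = j^{2} - 20 j$ ($M{\left(j \right)} = \left(j^{2} - 21 j\right) + j = j^{2} - 20 j$)
$P{\left(A,v \right)} = A v \left(-20 + A\right)$ ($P{\left(A,v \right)} = A \left(-20 + A\right) v = A v \left(-20 + A\right)$)
$m - \left(-170342 - P{\left(-146,p \right)}\right) = -3 - \left(-170342 - \left(-146\right) 227 \left(-20 - 146\right)\right) = -3 - \left(-170342 - \left(-146\right) 227 \left(-166\right)\right) = -3 - \left(-170342 - 5501572\right) = -3 - -5671914 = -3 + 5671914 = 5671911$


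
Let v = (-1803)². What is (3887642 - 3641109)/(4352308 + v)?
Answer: 246533/7603117 ≈ 0.032425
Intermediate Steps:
v = 3250809
(3887642 - 3641109)/(4352308 + v) = (3887642 - 3641109)/(4352308 + 3250809) = 246533/7603117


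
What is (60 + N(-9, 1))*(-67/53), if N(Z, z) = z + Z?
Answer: -3484/53 ≈ -65.736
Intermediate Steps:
N(Z, z) = Z + z
(60 + N(-9, 1))*(-67/53) = (60 + (-9 + 1))*(-67/53) = (60 - 8)*(-67*1/53) = 52*(-67/53) = -3484/53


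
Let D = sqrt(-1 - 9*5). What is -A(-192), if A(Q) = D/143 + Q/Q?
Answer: -1 - I*sqrt(46)/143 ≈ -1.0 - 0.047429*I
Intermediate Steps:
D = I*sqrt(46) (D = sqrt(-1 - 45) = sqrt(-46) = I*sqrt(46) ≈ 6.7823*I)
A(Q) = 1 + I*sqrt(46)/143 (A(Q) = (I*sqrt(46))/143 + Q/Q = (I*sqrt(46))*(1/143) + 1 = I*sqrt(46)/143 + 1 = 1 + I*sqrt(46)/143)
-A(-192) = -(1 + I*sqrt(46)/143) = -1 - I*sqrt(46)/143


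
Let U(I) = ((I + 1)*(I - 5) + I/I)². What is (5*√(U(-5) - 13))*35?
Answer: 350*√417 ≈ 7147.2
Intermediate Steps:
U(I) = (1 + (1 + I)*(-5 + I))² (U(I) = ((1 + I)*(-5 + I) + 1)² = (1 + (1 + I)*(-5 + I))²)
(5*√(U(-5) - 13))*35 = (5*√((4 - 1*(-5)² + 4*(-5))² - 13))*35 = (5*√((4 - 1*25 - 20)² - 13))*35 = (5*√((4 - 25 - 20)² - 13))*35 = (5*√((-41)² - 13))*35 = (5*√(1681 - 13))*35 = (5*√1668)*35 = (5*(2*√417))*35 = (10*√417)*35 = 350*√417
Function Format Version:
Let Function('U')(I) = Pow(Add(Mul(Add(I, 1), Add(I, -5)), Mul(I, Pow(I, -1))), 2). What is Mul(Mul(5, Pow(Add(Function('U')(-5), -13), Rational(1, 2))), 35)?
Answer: Mul(350, Pow(417, Rational(1, 2))) ≈ 7147.2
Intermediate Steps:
Function('U')(I) = Pow(Add(1, Mul(Add(1, I), Add(-5, I))), 2) (Function('U')(I) = Pow(Add(Mul(Add(1, I), Add(-5, I)), 1), 2) = Pow(Add(1, Mul(Add(1, I), Add(-5, I))), 2))
Mul(Mul(5, Pow(Add(Function('U')(-5), -13), Rational(1, 2))), 35) = Mul(Mul(5, Pow(Add(Pow(Add(4, Mul(-1, Pow(-5, 2)), Mul(4, -5)), 2), -13), Rational(1, 2))), 35) = Mul(Mul(5, Pow(Add(Pow(Add(4, Mul(-1, 25), -20), 2), -13), Rational(1, 2))), 35) = Mul(Mul(5, Pow(Add(Pow(Add(4, -25, -20), 2), -13), Rational(1, 2))), 35) = Mul(Mul(5, Pow(Add(Pow(-41, 2), -13), Rational(1, 2))), 35) = Mul(Mul(5, Pow(Add(1681, -13), Rational(1, 2))), 35) = Mul(Mul(5, Pow(1668, Rational(1, 2))), 35) = Mul(Mul(5, Mul(2, Pow(417, Rational(1, 2)))), 35) = Mul(Mul(10, Pow(417, Rational(1, 2))), 35) = Mul(350, Pow(417, Rational(1, 2)))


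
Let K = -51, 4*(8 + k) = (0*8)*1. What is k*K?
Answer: 408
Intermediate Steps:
k = -8 (k = -8 + ((0*8)*1)/4 = -8 + (0*1)/4 = -8 + (¼)*0 = -8 + 0 = -8)
k*K = -8*(-51) = 408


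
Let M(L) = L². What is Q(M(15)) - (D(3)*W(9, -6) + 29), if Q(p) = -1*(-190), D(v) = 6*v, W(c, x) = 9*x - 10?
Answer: 1313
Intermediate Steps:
W(c, x) = -10 + 9*x
Q(p) = 190
Q(M(15)) - (D(3)*W(9, -6) + 29) = 190 - ((6*3)*(-10 + 9*(-6)) + 29) = 190 - (18*(-10 - 54) + 29) = 190 - (18*(-64) + 29) = 190 - (-1152 + 29) = 190 - 1*(-1123) = 190 + 1123 = 1313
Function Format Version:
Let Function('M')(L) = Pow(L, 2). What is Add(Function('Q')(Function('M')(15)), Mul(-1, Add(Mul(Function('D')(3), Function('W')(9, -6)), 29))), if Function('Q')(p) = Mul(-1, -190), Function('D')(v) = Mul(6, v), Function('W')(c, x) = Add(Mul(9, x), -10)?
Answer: 1313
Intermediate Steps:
Function('W')(c, x) = Add(-10, Mul(9, x))
Function('Q')(p) = 190
Add(Function('Q')(Function('M')(15)), Mul(-1, Add(Mul(Function('D')(3), Function('W')(9, -6)), 29))) = Add(190, Mul(-1, Add(Mul(Mul(6, 3), Add(-10, Mul(9, -6))), 29))) = Add(190, Mul(-1, Add(Mul(18, Add(-10, -54)), 29))) = Add(190, Mul(-1, Add(Mul(18, -64), 29))) = Add(190, Mul(-1, Add(-1152, 29))) = Add(190, Mul(-1, -1123)) = Add(190, 1123) = 1313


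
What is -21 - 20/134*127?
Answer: -2677/67 ≈ -39.955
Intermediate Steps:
-21 - 20/134*127 = -21 - 20*1/134*127 = -21 - 10/67*127 = -21 - 1270/67 = -2677/67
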